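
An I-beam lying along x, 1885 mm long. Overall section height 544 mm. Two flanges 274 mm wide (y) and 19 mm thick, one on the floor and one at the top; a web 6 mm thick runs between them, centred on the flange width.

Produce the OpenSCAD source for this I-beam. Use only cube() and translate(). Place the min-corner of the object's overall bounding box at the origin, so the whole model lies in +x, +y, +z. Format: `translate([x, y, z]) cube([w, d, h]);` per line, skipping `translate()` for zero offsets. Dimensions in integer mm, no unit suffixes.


cube([1885, 274, 19]);
translate([0, 134, 19]) cube([1885, 6, 506]);
translate([0, 0, 525]) cube([1885, 274, 19]);


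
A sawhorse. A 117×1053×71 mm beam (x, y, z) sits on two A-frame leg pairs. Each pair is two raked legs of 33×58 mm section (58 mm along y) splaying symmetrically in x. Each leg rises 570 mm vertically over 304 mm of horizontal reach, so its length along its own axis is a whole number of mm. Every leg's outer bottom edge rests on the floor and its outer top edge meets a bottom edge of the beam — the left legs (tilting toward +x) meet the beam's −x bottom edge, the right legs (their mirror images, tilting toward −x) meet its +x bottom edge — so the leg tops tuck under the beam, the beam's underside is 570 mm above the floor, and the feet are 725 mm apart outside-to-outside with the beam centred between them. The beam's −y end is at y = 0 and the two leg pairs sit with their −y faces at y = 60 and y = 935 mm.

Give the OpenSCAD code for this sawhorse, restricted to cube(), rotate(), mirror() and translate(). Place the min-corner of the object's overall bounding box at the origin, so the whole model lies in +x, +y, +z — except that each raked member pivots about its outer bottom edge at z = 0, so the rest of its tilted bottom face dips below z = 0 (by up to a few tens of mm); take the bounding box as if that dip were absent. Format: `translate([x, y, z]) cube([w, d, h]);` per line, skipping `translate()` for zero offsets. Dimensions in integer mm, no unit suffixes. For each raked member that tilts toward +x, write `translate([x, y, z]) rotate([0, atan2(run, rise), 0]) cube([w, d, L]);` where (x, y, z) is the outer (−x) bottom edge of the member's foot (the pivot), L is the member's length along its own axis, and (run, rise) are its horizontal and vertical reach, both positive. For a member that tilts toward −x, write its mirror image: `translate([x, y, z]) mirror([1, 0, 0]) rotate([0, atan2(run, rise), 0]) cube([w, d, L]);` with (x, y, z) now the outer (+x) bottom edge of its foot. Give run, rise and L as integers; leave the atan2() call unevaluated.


translate([304, 0, 570]) cube([117, 1053, 71]);
translate([0, 60, 0]) rotate([0, atan2(304, 570), 0]) cube([33, 58, 646]);
translate([725, 60, 0]) mirror([1, 0, 0]) rotate([0, atan2(304, 570), 0]) cube([33, 58, 646]);
translate([0, 935, 0]) rotate([0, atan2(304, 570), 0]) cube([33, 58, 646]);
translate([725, 935, 0]) mirror([1, 0, 0]) rotate([0, atan2(304, 570), 0]) cube([33, 58, 646]);


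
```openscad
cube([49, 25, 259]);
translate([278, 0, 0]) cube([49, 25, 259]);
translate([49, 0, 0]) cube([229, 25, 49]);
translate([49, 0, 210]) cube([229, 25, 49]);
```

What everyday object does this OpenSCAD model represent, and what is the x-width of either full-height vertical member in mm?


A picture frame. The border width is 49 mm.

Four thin pieces enclosing a rectangular opening — a picture frame. The two full-height stiles are 259 mm tall; the top rail sits at z = 210 and is 49 mm tall, so the border above the opening is 259 − 210 = 49 mm, matching the stile x-width.


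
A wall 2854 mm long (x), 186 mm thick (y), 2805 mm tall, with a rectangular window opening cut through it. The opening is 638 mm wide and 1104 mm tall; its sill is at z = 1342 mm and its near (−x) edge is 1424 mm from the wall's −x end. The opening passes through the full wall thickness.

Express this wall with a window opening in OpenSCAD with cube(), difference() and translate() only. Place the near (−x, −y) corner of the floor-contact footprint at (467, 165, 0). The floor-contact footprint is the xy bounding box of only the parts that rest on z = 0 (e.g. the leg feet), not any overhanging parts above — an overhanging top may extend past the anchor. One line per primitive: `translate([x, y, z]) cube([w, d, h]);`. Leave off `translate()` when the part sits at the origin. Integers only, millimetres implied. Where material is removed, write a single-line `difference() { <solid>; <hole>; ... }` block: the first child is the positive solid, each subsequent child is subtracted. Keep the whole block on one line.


difference() { translate([467, 165, 0]) cube([2854, 186, 2805]); translate([1891, 165, 1342]) cube([638, 186, 1104]); }


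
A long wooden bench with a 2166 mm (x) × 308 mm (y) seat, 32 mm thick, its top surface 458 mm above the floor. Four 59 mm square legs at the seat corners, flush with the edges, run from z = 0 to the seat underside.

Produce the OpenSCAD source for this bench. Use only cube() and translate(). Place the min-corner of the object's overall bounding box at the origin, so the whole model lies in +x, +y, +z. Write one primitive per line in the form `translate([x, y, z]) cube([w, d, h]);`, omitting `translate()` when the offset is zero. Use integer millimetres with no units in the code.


translate([0, 0, 426]) cube([2166, 308, 32]);
cube([59, 59, 426]);
translate([0, 249, 0]) cube([59, 59, 426]);
translate([2107, 0, 0]) cube([59, 59, 426]);
translate([2107, 249, 0]) cube([59, 59, 426]);


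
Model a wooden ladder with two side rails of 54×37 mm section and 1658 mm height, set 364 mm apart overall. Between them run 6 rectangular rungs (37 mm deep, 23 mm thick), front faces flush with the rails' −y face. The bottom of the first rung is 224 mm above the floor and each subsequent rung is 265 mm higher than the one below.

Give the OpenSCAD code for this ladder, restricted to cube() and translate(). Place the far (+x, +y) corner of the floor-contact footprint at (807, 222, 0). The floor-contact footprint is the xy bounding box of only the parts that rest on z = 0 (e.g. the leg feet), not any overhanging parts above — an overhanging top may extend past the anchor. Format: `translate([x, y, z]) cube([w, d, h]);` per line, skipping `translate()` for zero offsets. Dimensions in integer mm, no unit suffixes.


translate([443, 185, 0]) cube([54, 37, 1658]);
translate([753, 185, 0]) cube([54, 37, 1658]);
translate([497, 185, 224]) cube([256, 37, 23]);
translate([497, 185, 489]) cube([256, 37, 23]);
translate([497, 185, 754]) cube([256, 37, 23]);
translate([497, 185, 1019]) cube([256, 37, 23]);
translate([497, 185, 1284]) cube([256, 37, 23]);
translate([497, 185, 1549]) cube([256, 37, 23]);


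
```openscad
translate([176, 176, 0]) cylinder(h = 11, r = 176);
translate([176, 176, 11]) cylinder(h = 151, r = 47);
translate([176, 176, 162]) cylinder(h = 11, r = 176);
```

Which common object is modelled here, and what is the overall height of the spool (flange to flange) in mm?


A spool. The overall height is 173 mm.

Three coaxial cylinders, large–small–large — a spool. Two 11 mm flanges and a 151 mm core give 11 + 151 + 11 = 173 mm.


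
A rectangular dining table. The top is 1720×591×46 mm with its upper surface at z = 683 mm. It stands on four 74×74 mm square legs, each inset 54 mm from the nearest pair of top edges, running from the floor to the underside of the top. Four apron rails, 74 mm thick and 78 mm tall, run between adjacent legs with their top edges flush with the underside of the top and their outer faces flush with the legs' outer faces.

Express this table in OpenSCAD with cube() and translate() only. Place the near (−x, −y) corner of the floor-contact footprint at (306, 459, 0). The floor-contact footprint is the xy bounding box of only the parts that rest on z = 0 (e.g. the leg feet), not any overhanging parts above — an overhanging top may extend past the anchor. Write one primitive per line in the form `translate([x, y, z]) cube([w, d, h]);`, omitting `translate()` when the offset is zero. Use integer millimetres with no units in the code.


translate([252, 405, 637]) cube([1720, 591, 46]);
translate([306, 459, 0]) cube([74, 74, 637]);
translate([1844, 459, 0]) cube([74, 74, 637]);
translate([306, 868, 0]) cube([74, 74, 637]);
translate([1844, 868, 0]) cube([74, 74, 637]);
translate([380, 459, 559]) cube([1464, 74, 78]);
translate([380, 868, 559]) cube([1464, 74, 78]);
translate([306, 533, 559]) cube([74, 335, 78]);
translate([1844, 533, 559]) cube([74, 335, 78]);


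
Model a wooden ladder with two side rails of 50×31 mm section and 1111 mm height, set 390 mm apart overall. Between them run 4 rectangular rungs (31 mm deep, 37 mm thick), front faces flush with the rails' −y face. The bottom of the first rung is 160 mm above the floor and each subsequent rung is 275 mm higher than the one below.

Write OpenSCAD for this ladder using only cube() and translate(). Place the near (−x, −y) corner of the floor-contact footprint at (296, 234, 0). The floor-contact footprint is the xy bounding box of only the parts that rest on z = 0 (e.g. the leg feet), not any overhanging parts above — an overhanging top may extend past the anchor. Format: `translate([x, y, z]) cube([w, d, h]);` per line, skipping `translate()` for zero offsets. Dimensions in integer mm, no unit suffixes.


// rung span = 390 - 2*50 = 290
// rung[k] z = 160 + k*275
translate([296, 234, 0]) cube([50, 31, 1111]);
translate([636, 234, 0]) cube([50, 31, 1111]);
translate([346, 234, 160]) cube([290, 31, 37]);
translate([346, 234, 435]) cube([290, 31, 37]);
translate([346, 234, 710]) cube([290, 31, 37]);
translate([346, 234, 985]) cube([290, 31, 37]);


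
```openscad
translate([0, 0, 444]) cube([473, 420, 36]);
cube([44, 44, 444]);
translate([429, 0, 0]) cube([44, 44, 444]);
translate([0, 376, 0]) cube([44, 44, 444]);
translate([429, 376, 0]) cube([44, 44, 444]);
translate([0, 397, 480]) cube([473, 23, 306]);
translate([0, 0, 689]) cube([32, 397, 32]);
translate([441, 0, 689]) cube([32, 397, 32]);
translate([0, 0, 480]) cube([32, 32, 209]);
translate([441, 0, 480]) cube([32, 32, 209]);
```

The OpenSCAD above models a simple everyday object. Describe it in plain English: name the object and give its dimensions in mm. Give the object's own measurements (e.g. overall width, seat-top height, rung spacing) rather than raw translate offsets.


A chair. The seat is a 473×420×36 mm slab with its top at z = 480 mm, on four 44×44 mm corner legs (flush with the seat edges, standing on z = 0). A flat backrest 23 mm thick, 306 mm tall, spans the full seat width and rises from the seat top along its +y edge, rear face flush with the rear of the seat. Two armrests of 32×32 mm section run along each side from the seat's front edge to the front of the backrest, top faces 241 mm above the seat top and outer faces flush with the seat's x-edges; a 32×32 mm post under the front of each armrest stands on the seat at the front corner.


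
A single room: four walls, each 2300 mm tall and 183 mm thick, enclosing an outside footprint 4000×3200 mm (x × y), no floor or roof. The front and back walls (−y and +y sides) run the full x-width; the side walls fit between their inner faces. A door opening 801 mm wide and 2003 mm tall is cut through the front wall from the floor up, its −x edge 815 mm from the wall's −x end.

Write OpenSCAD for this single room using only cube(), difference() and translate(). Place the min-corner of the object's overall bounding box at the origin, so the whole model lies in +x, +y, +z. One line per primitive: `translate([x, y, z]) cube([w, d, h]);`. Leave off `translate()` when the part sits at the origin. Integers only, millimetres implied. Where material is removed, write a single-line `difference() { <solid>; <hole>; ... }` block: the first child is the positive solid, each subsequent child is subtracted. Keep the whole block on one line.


difference() { cube([4000, 183, 2300]); translate([815, 0, 0]) cube([801, 183, 2003]); }
translate([0, 3017, 0]) cube([4000, 183, 2300]);
translate([0, 183, 0]) cube([183, 2834, 2300]);
translate([3817, 183, 0]) cube([183, 2834, 2300]);


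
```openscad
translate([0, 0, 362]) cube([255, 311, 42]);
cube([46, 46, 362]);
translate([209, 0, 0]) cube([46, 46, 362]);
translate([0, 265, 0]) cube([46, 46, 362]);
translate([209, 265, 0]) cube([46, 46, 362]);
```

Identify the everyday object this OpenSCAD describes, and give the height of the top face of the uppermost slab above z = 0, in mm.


A stool. The seat height is 404 mm.

A 255×311×42 slab at z = 362 on four corner posts — a stool. The seat top is 362 + 42 = 404 mm.


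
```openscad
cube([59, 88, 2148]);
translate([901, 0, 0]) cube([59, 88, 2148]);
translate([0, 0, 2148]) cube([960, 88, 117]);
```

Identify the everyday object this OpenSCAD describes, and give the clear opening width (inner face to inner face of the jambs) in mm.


A door frame. The clear opening width is 842 mm.

Two 2148 mm tall posts with a header on top — a door frame. The left jamb is 59 mm wide at x = 0; the right jamb starts at x = 901. The clear opening is 901 − 59 = 842 mm.


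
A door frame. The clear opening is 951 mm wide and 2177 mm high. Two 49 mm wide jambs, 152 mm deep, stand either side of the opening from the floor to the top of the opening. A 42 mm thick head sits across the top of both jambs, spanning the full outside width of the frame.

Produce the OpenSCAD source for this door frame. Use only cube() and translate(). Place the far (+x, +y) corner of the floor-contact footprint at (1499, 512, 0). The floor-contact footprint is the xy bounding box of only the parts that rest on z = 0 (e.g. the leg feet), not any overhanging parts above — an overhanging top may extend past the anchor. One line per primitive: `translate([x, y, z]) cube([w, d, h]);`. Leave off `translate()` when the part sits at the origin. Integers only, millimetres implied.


translate([450, 360, 0]) cube([49, 152, 2177]);
translate([1450, 360, 0]) cube([49, 152, 2177]);
translate([450, 360, 2177]) cube([1049, 152, 42]);


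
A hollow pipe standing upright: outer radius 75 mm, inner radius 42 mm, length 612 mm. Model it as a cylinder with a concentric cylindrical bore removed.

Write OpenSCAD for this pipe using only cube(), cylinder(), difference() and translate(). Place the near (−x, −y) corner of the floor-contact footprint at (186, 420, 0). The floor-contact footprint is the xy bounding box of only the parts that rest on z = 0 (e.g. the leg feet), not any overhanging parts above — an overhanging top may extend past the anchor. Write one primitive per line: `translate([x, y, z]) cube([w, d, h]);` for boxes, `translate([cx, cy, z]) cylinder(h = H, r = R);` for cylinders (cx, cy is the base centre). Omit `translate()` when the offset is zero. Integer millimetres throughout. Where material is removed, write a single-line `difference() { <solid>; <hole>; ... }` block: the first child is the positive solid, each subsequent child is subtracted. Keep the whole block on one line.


difference() { translate([261, 495, 0]) cylinder(h = 612, r = 75); translate([261, 495, 0]) cylinder(h = 612, r = 42); }


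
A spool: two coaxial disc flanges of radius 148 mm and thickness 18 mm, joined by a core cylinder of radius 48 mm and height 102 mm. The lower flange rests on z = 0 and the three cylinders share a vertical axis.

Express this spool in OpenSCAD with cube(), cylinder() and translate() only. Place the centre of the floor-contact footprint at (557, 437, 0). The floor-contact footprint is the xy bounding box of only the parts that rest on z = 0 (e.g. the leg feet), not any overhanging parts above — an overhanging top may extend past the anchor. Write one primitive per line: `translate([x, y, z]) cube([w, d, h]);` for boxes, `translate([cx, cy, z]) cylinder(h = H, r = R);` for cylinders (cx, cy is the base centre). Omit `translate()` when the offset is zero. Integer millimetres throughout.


translate([557, 437, 0]) cylinder(h = 18, r = 148);
translate([557, 437, 18]) cylinder(h = 102, r = 48);
translate([557, 437, 120]) cylinder(h = 18, r = 148);


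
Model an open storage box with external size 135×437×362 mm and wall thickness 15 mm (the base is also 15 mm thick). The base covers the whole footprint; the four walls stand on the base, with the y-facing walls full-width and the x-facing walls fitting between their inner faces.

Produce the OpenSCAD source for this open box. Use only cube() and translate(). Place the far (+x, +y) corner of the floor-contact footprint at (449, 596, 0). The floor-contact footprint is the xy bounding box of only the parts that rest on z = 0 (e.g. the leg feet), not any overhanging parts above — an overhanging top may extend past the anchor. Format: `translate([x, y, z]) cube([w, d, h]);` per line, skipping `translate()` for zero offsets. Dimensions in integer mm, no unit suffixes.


translate([314, 159, 0]) cube([135, 437, 15]);
translate([314, 159, 15]) cube([135, 15, 347]);
translate([314, 581, 15]) cube([135, 15, 347]);
translate([314, 174, 15]) cube([15, 407, 347]);
translate([434, 174, 15]) cube([15, 407, 347]);


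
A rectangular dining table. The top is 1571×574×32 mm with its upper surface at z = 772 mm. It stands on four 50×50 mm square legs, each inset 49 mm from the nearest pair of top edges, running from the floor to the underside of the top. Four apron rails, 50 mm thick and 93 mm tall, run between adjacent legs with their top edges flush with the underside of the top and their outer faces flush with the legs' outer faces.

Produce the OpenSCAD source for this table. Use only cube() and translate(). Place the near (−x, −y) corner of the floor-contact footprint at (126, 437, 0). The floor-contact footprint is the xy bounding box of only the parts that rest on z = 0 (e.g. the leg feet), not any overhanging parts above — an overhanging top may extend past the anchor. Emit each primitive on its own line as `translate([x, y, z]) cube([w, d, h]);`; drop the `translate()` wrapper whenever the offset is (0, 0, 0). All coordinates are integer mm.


translate([77, 388, 740]) cube([1571, 574, 32]);
translate([126, 437, 0]) cube([50, 50, 740]);
translate([1549, 437, 0]) cube([50, 50, 740]);
translate([126, 863, 0]) cube([50, 50, 740]);
translate([1549, 863, 0]) cube([50, 50, 740]);
translate([176, 437, 647]) cube([1373, 50, 93]);
translate([176, 863, 647]) cube([1373, 50, 93]);
translate([126, 487, 647]) cube([50, 376, 93]);
translate([1549, 487, 647]) cube([50, 376, 93]);


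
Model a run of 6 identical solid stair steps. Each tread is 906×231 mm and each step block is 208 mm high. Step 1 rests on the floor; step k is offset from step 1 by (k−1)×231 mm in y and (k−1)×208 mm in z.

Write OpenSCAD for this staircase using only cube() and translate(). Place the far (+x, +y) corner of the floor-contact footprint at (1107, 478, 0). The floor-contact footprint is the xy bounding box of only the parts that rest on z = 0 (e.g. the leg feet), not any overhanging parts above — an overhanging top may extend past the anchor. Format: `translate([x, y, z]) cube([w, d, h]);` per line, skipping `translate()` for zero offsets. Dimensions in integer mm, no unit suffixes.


translate([201, 247, 0]) cube([906, 231, 208]);
translate([201, 478, 208]) cube([906, 231, 208]);
translate([201, 709, 416]) cube([906, 231, 208]);
translate([201, 940, 624]) cube([906, 231, 208]);
translate([201, 1171, 832]) cube([906, 231, 208]);
translate([201, 1402, 1040]) cube([906, 231, 208]);


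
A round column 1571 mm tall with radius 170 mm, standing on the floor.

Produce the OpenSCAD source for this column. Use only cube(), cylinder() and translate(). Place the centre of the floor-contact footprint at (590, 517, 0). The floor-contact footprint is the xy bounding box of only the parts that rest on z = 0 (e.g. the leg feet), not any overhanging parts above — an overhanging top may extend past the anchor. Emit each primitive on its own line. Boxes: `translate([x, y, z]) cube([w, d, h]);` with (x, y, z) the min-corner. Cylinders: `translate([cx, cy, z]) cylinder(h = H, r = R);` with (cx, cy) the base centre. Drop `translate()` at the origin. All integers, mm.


translate([590, 517, 0]) cylinder(h = 1571, r = 170);


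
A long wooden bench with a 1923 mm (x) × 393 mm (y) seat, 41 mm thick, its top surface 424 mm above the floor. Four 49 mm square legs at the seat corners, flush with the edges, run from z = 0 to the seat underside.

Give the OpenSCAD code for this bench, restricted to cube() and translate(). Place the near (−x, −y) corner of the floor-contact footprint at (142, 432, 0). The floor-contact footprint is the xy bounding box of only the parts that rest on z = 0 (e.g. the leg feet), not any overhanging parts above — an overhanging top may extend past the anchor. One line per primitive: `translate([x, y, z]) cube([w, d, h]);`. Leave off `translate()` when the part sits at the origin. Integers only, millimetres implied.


// leg_h = 424 − 41 = 383
translate([142, 432, 383]) cube([1923, 393, 41]);
translate([142, 432, 0]) cube([49, 49, 383]);
translate([142, 776, 0]) cube([49, 49, 383]);
translate([2016, 432, 0]) cube([49, 49, 383]);
translate([2016, 776, 0]) cube([49, 49, 383]);


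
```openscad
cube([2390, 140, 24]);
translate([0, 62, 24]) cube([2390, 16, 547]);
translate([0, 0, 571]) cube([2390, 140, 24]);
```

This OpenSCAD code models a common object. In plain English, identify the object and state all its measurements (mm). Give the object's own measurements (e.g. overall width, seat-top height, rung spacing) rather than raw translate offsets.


An I-beam lying along x, 2390 mm long. Overall section height 595 mm. Two flanges 140 mm wide (y) and 24 mm thick, one on the floor and one at the top; a web 16 mm thick runs between them, centred on the flange width.


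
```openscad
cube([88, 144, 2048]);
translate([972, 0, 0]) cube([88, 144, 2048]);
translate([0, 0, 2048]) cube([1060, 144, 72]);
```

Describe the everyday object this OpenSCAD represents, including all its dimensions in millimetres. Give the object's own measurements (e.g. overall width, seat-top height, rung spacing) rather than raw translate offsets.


A door frame. The clear opening is 884 mm wide and 2048 mm high. Two 88 mm wide jambs, 144 mm deep, stand either side of the opening from the floor to the top of the opening. A 72 mm thick head sits across the top of both jambs, spanning the full outside width of the frame.


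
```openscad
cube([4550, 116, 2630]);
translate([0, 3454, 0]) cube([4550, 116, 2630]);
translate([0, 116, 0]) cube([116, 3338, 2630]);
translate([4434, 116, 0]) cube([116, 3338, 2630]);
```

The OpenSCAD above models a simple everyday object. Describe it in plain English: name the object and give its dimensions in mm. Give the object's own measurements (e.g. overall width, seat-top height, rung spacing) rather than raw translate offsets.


The wall frame of a small rectangular building: four walls, each 2630 mm tall and 116 mm thick, enclosing a footprint 4550 mm (x) by 3570 mm (y) outside-to-outside, with no floor or roof. The front and back walls (the −y and +y sides) span the full width; the two side walls fit between them.


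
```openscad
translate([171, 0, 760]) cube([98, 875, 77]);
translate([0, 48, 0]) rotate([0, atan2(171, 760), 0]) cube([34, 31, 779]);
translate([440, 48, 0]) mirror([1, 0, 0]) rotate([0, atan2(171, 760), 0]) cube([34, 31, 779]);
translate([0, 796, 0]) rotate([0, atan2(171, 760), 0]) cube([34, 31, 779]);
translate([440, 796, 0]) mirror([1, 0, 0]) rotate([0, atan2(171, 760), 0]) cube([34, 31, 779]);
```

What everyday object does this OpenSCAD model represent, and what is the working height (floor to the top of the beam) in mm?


A sawhorse. The overall height is 837 mm.

A beam across two mirrored pairs of raked legs — a sawhorse. The beam's underside is at z = 760 (matching the legs' vertical rise in atan2(171, 760)) and the beam is 77 mm tall, so its top is at 760 + 77 = 837 mm. The raked legs top out at the beam's underside, so that is the highest point.


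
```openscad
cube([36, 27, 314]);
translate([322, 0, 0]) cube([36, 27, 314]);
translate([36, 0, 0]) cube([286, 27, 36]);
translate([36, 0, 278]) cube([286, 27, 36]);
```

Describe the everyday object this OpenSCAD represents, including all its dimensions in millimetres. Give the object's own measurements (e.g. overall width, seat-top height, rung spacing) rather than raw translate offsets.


A rectangular picture frame lying in the x–z plane (depth along y). The opening is 286 mm wide (x) by 242 mm tall (z), surrounded by a border 36 mm wide on all four sides. The frame is 27 mm deep and is made of two full-height vertical stiles with two horizontal rails fitted between them.


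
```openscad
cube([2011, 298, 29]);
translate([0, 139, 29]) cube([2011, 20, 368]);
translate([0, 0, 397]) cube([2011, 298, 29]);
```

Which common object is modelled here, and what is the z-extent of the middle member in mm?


An I-beam. The web height is 368 mm.

Two wide flanges with a thin centred web — an I-beam. Overall 426 mm minus two 29 mm flanges gives a web of 426 − 2·29 = 368 mm.


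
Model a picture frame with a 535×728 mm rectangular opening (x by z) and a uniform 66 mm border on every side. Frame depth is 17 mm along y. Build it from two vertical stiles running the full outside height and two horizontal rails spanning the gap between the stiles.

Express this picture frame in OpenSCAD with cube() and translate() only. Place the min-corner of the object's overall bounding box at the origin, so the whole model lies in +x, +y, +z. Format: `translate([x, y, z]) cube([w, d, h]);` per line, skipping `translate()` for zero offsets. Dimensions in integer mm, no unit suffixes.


cube([66, 17, 860]);
translate([601, 0, 0]) cube([66, 17, 860]);
translate([66, 0, 0]) cube([535, 17, 66]);
translate([66, 0, 794]) cube([535, 17, 66]);


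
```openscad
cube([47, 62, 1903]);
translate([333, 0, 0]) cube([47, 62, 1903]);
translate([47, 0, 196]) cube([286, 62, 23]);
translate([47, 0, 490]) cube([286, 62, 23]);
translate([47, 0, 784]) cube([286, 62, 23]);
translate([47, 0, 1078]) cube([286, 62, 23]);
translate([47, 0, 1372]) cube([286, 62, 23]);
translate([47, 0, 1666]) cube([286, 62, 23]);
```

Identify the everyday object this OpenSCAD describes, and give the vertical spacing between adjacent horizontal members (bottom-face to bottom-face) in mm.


A ladder. The rung spacing is 294 mm.

Two tall 47×62 posts with 6 short bars between them — a ladder. Adjacent rungs sit at z = 196 and z = 490, so the spacing is 490 − 196 = 294 mm.


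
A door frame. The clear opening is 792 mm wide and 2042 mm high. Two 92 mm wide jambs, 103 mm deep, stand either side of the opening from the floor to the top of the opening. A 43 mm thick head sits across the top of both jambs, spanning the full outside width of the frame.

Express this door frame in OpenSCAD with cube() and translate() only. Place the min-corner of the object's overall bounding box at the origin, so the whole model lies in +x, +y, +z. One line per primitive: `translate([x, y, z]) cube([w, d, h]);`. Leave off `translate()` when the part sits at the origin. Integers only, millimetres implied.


cube([92, 103, 2042]);
translate([884, 0, 0]) cube([92, 103, 2042]);
translate([0, 0, 2042]) cube([976, 103, 43]);


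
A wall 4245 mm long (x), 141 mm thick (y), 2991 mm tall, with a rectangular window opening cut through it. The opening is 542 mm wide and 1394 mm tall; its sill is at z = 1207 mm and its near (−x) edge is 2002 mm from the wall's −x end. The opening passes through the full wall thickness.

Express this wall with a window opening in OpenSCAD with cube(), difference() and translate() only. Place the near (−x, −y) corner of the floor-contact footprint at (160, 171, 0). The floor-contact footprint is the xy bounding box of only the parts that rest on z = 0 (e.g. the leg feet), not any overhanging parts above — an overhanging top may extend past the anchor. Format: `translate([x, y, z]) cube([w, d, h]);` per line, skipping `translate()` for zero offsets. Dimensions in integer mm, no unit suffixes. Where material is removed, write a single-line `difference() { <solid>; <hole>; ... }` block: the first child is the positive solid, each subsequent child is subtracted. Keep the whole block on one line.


difference() { translate([160, 171, 0]) cube([4245, 141, 2991]); translate([2162, 171, 1207]) cube([542, 141, 1394]); }


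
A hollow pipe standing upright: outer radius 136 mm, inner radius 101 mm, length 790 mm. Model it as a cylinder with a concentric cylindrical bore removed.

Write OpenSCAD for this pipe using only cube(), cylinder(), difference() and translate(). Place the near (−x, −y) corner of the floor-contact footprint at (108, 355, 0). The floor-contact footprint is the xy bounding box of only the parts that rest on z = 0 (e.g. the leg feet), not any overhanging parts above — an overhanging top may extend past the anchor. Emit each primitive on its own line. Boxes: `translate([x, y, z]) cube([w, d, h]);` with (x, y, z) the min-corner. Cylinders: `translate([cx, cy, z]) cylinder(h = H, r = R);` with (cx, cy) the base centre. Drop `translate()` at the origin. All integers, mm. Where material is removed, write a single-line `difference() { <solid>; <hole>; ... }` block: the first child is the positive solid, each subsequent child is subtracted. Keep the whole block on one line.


difference() { translate([244, 491, 0]) cylinder(h = 790, r = 136); translate([244, 491, 0]) cylinder(h = 790, r = 101); }


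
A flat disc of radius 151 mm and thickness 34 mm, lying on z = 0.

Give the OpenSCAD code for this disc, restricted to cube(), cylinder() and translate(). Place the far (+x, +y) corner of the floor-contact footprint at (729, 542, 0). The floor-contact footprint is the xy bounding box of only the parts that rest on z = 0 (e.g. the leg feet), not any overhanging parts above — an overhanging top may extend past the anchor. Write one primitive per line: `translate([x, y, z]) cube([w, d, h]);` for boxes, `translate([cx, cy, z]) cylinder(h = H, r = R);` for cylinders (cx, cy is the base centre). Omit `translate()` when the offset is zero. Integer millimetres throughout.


translate([578, 391, 0]) cylinder(h = 34, r = 151);


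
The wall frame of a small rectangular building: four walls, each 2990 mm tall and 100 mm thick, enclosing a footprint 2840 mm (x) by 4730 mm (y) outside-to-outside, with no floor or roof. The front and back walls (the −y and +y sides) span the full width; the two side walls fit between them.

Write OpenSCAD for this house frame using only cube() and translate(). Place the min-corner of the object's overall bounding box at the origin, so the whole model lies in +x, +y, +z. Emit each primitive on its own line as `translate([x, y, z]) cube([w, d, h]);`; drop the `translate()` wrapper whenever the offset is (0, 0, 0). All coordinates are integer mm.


cube([2840, 100, 2990]);
translate([0, 4630, 0]) cube([2840, 100, 2990]);
translate([0, 100, 0]) cube([100, 4530, 2990]);
translate([2740, 100, 0]) cube([100, 4530, 2990]);


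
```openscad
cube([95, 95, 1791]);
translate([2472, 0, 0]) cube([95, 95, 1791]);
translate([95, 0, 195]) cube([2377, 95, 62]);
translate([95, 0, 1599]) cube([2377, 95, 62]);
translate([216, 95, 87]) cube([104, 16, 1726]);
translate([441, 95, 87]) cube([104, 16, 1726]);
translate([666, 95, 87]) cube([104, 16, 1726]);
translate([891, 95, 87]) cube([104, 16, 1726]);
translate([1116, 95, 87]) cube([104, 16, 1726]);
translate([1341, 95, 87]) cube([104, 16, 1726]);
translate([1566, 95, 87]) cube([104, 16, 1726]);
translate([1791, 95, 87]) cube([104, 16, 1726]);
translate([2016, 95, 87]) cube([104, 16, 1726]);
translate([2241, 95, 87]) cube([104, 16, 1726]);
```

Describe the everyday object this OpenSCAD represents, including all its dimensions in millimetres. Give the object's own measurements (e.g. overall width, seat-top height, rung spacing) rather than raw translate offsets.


A fence section. Two 95×95 mm posts, 1791 mm tall, stand on the floor with a clear span of 2377 mm between their inner faces. Two horizontal rails of 95×62 mm section span the gap between the posts with their undersides at z = 195 mm and z = 1599 mm, flush with the posts' −y face. 10 pickets, each 104 mm wide, 16 mm thick and 1726 mm tall, are fixed to the +y face of the rails with their bottoms at z = 87 mm, spaced across the span with a 121 mm gap after the −x post and between neighbouring pickets, with 127 mm left before the +x post.


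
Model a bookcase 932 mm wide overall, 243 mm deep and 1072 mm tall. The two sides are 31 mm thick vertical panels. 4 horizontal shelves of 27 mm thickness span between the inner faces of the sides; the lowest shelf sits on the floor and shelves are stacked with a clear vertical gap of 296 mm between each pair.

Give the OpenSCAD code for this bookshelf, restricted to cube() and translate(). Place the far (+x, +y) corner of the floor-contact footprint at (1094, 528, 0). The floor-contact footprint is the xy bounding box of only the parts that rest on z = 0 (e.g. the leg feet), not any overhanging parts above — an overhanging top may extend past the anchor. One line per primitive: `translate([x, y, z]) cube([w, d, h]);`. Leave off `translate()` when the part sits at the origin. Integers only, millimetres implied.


translate([162, 285, 0]) cube([31, 243, 1072]);
translate([1063, 285, 0]) cube([31, 243, 1072]);
translate([193, 285, 0]) cube([870, 243, 27]);
translate([193, 285, 323]) cube([870, 243, 27]);
translate([193, 285, 646]) cube([870, 243, 27]);
translate([193, 285, 969]) cube([870, 243, 27]);


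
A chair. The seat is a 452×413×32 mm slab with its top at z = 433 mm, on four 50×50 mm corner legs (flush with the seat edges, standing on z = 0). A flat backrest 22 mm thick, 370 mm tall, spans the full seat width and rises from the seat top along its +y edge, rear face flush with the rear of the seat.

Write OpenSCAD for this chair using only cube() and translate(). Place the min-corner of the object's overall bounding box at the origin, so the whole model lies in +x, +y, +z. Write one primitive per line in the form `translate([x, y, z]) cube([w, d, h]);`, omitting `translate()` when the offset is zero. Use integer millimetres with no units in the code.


translate([0, 0, 401]) cube([452, 413, 32]);
cube([50, 50, 401]);
translate([402, 0, 0]) cube([50, 50, 401]);
translate([0, 363, 0]) cube([50, 50, 401]);
translate([402, 363, 0]) cube([50, 50, 401]);
translate([0, 391, 433]) cube([452, 22, 370]);


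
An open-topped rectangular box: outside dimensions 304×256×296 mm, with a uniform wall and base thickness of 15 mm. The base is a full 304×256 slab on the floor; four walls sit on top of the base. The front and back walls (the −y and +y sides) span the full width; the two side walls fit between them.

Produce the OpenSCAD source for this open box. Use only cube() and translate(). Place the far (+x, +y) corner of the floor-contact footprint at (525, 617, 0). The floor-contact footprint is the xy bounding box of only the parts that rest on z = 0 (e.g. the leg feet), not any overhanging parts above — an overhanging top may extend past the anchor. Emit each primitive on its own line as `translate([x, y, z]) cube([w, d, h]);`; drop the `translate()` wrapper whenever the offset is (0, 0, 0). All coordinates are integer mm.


translate([221, 361, 0]) cube([304, 256, 15]);
translate([221, 361, 15]) cube([304, 15, 281]);
translate([221, 602, 15]) cube([304, 15, 281]);
translate([221, 376, 15]) cube([15, 226, 281]);
translate([510, 376, 15]) cube([15, 226, 281]);


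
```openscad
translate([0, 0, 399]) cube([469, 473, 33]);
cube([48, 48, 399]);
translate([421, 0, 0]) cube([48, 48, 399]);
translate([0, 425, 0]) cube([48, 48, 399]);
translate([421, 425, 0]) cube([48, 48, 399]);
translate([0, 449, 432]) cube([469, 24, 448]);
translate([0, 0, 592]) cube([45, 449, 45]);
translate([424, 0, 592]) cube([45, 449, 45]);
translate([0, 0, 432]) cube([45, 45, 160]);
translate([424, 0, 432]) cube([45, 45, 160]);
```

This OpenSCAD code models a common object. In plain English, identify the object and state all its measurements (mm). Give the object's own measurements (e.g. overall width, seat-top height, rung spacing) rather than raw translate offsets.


A chair. The seat is a 469×473×33 mm slab with its top at z = 432 mm, on four 48×48 mm corner legs (flush with the seat edges, standing on z = 0). A flat backrest 24 mm thick, 448 mm tall, spans the full seat width and rises from the seat top along its +y edge, rear face flush with the rear of the seat. Two armrests of 45×45 mm section run along each side from the seat's front edge to the front of the backrest, top faces 205 mm above the seat top and outer faces flush with the seat's x-edges; a 45×45 mm post under the front of each armrest stands on the seat at the front corner.


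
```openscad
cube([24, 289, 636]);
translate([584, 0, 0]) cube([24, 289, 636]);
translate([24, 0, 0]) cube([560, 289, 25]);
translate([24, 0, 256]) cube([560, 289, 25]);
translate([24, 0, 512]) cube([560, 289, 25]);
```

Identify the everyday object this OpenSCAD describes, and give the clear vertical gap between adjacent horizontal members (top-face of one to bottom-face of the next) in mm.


A bookshelf. The clear shelf gap is 231 mm.

Two tall side panels with 3 horizontal boards between them — a bookshelf. The first two shelf undersides are at z = 0 and z = 256; with shelf thickness 25, the clear gap is 256 − 0 − 25 = 231 mm.


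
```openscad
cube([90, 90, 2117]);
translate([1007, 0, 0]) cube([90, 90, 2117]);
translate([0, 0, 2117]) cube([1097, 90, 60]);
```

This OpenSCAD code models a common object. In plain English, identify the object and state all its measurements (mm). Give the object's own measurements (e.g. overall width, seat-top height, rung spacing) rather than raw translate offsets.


A door frame. The clear opening is 917 mm wide and 2117 mm high. Two 90 mm wide jambs, 90 mm deep, stand either side of the opening from the floor to the top of the opening. A 60 mm thick head sits across the top of both jambs, spanning the full outside width of the frame.


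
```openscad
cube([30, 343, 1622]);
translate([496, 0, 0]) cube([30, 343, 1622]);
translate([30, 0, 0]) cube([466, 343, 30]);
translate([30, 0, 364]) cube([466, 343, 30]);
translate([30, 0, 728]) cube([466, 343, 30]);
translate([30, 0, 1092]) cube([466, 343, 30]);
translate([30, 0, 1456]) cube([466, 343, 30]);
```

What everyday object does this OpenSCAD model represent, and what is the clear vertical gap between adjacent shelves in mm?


A bookshelf. The clear shelf gap is 334 mm.

Two tall side panels with 5 horizontal boards between them — a bookshelf. The first two shelf undersides are at z = 0 and z = 364; with shelf thickness 30, the clear gap is 364 − 0 − 30 = 334 mm.


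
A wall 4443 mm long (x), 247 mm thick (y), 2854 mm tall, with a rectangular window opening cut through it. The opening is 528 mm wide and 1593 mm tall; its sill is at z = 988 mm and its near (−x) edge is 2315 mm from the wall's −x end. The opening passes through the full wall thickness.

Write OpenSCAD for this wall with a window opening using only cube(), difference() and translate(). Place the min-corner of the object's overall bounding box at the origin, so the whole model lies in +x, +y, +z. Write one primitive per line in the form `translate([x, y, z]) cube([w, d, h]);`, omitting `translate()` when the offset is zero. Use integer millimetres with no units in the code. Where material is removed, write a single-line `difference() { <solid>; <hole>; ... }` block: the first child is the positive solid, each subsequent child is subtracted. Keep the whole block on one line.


difference() { cube([4443, 247, 2854]); translate([2315, 0, 988]) cube([528, 247, 1593]); }


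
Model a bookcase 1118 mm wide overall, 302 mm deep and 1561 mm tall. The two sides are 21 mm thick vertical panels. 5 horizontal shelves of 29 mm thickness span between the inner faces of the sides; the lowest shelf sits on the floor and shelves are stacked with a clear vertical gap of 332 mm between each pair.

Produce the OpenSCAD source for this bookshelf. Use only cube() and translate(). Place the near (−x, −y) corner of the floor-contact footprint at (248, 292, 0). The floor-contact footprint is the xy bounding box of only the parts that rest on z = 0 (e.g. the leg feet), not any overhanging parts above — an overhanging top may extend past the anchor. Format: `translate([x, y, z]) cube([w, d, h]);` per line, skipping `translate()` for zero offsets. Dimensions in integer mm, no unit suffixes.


translate([248, 292, 0]) cube([21, 302, 1561]);
translate([1345, 292, 0]) cube([21, 302, 1561]);
translate([269, 292, 0]) cube([1076, 302, 29]);
translate([269, 292, 361]) cube([1076, 302, 29]);
translate([269, 292, 722]) cube([1076, 302, 29]);
translate([269, 292, 1083]) cube([1076, 302, 29]);
translate([269, 292, 1444]) cube([1076, 302, 29]);
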